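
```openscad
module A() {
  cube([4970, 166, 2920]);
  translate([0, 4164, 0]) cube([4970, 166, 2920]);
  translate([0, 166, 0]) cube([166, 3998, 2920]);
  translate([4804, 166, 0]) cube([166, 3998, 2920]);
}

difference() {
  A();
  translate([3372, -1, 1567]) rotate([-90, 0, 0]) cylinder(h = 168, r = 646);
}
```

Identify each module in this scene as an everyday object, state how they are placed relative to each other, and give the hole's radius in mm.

The subtracted cylinder has r = 646 mm.

A is a house frame. The house frame has a circular hole through its front wall. The hole's radius is 646 mm.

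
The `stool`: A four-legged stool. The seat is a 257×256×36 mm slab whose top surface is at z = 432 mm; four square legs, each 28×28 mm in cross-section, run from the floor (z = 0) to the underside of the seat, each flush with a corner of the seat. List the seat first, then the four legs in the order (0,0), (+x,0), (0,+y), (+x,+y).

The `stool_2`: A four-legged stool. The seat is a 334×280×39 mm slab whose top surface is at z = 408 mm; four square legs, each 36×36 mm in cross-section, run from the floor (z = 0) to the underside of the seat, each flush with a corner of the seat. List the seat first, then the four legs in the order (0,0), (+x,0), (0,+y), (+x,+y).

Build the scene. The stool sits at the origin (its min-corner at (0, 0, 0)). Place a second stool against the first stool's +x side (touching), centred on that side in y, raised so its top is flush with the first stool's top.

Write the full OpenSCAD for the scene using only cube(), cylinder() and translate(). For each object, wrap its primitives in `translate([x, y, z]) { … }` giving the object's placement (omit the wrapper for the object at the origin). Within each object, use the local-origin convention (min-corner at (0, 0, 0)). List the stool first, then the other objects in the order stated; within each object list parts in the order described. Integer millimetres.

translate([0, 0, 396]) cube([257, 256, 36]);
cube([28, 28, 396]);
translate([229, 0, 0]) cube([28, 28, 396]);
translate([0, 228, 0]) cube([28, 28, 396]);
translate([229, 228, 0]) cube([28, 28, 396]);
translate([257, -12, 24]) {
  translate([0, 0, 369]) cube([334, 280, 39]);
  cube([36, 36, 369]);
  translate([298, 0, 0]) cube([36, 36, 369]);
  translate([0, 244, 0]) cube([36, 36, 369]);
  translate([298, 244, 0]) cube([36, 36, 369]);
}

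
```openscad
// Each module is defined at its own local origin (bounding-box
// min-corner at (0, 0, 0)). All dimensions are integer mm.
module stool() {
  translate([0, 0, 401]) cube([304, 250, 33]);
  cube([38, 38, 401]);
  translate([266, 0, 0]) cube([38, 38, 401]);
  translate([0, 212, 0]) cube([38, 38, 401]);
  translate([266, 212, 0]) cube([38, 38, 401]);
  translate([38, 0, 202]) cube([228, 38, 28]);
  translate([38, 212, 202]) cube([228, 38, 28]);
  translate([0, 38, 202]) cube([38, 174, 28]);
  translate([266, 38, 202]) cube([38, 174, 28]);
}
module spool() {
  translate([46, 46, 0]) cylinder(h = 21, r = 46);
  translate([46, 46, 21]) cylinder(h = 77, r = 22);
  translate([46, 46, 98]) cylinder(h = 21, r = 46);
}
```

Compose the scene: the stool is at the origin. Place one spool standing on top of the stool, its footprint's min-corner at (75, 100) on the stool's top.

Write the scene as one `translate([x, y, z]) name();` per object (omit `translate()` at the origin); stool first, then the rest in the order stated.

stool();
translate([75, 100, 434]) spool();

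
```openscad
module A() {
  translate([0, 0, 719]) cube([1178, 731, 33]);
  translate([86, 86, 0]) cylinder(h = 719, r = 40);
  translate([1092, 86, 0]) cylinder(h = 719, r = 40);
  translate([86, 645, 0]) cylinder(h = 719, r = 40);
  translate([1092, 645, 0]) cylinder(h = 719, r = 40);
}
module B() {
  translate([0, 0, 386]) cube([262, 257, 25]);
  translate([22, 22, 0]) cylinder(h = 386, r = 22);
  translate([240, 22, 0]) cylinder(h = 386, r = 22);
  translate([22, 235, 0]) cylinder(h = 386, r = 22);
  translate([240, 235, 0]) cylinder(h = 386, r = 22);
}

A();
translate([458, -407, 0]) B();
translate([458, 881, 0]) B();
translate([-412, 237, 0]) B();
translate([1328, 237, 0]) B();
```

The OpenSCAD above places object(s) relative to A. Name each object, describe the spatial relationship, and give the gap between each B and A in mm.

Each stool's nearest face is 150 mm from the table's bounding box.

A is a table. B is a stool. Four stools sit around the table at the −y, +y, −x, +x sides. The gap between each stool and the table is 150 mm.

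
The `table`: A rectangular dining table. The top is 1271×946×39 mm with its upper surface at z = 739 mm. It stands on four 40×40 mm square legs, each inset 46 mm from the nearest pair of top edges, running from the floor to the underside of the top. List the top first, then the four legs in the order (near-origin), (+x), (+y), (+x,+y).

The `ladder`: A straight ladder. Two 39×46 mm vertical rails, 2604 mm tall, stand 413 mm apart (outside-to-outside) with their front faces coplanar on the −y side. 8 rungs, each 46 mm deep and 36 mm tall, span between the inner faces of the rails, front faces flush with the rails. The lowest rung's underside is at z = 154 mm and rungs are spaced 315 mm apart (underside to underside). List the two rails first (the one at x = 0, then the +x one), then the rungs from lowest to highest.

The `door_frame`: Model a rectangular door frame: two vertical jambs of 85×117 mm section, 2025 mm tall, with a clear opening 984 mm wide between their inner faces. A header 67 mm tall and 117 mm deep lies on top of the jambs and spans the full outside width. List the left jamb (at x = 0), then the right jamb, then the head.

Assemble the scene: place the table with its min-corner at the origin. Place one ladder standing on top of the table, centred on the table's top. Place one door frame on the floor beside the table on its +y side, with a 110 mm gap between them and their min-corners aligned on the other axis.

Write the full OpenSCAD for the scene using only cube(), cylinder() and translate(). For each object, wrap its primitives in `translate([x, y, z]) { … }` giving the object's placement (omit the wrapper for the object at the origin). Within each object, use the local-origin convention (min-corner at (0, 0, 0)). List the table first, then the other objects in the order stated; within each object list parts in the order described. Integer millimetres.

translate([0, 0, 700]) cube([1271, 946, 39]);
translate([46, 46, 0]) cube([40, 40, 700]);
translate([1185, 46, 0]) cube([40, 40, 700]);
translate([46, 860, 0]) cube([40, 40, 700]);
translate([1185, 860, 0]) cube([40, 40, 700]);
translate([429, 450, 739]) {
  cube([39, 46, 2604]);
  translate([374, 0, 0]) cube([39, 46, 2604]);
  translate([39, 0, 154]) cube([335, 46, 36]);
  translate([39, 0, 469]) cube([335, 46, 36]);
  translate([39, 0, 784]) cube([335, 46, 36]);
  translate([39, 0, 1099]) cube([335, 46, 36]);
  translate([39, 0, 1414]) cube([335, 46, 36]);
  translate([39, 0, 1729]) cube([335, 46, 36]);
  translate([39, 0, 2044]) cube([335, 46, 36]);
  translate([39, 0, 2359]) cube([335, 46, 36]);
}
translate([0, 1056, 0]) {
  cube([85, 117, 2025]);
  translate([1069, 0, 0]) cube([85, 117, 2025]);
  translate([0, 0, 2025]) cube([1154, 117, 67]);
}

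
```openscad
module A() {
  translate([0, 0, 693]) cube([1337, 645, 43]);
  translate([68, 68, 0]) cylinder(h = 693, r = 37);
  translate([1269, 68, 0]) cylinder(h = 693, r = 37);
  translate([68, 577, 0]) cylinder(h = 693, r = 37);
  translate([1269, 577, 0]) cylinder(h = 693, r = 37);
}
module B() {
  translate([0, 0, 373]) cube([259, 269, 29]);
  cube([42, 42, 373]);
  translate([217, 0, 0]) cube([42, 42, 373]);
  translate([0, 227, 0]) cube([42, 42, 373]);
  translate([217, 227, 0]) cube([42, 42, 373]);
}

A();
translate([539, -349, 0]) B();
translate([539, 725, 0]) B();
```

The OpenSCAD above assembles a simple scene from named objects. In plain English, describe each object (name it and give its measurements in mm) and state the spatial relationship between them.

A is a rectangular dining table. The top is 1337×645×43 mm with its upper surface at z = 736 mm. It stands on four round legs of 74 mm diameter, each leg's bounding box inset 31 mm from the nearest pair of top edges, running from the floor to the underside of the top.

B is a simple wooden stool: a rectangular seat 259 mm (x) by 269 mm (y), 29 mm thick, top face at z = 402 mm, on four square legs, each 42×42 mm in cross-section. The legs rest on z = 0, each flush with a corner of the seat.

Two stools sit around the table at the −y, +y sides.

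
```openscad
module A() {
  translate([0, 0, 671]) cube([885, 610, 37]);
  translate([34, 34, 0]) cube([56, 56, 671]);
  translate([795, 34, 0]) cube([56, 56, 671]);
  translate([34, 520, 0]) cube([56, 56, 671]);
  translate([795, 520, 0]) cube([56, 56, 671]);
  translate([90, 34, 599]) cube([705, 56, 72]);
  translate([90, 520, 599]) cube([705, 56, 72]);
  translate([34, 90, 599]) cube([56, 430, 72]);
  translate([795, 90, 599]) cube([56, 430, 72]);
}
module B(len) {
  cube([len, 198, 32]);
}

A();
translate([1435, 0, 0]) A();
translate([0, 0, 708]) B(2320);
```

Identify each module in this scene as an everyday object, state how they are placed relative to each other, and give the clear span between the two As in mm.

Second table starts at x = 1435; first ends at x = 885; clear span = 1435 − 885 = 550 mm.

A is a table. B is a beam. A beam spans the tops of two tables. The clear span between the two tables is 550 mm.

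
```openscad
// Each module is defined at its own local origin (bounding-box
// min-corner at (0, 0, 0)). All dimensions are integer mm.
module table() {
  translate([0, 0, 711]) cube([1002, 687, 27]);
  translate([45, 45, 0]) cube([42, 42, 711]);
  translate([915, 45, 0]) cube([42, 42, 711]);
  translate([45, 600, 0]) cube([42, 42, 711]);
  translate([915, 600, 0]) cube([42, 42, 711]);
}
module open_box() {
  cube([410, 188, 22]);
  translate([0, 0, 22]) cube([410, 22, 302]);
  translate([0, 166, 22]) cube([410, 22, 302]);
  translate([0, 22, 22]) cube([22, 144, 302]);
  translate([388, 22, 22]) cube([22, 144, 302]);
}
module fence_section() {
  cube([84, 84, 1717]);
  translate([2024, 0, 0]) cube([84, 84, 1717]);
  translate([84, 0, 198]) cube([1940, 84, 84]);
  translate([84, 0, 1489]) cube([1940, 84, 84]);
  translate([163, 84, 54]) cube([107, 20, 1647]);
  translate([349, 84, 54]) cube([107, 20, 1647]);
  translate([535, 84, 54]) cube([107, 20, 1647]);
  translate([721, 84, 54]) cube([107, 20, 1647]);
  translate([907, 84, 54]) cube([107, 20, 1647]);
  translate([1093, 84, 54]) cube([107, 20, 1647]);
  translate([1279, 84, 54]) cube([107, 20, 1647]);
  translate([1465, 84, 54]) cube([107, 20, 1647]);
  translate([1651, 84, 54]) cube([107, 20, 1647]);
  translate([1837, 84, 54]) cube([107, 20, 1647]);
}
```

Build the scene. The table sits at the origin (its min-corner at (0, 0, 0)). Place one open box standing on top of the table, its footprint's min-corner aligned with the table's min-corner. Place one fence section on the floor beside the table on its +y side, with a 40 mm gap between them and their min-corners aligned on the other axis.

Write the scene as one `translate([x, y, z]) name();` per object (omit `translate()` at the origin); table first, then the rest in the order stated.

table();
translate([0, 0, 738]) open_box();
translate([0, 727, 0]) fence_section();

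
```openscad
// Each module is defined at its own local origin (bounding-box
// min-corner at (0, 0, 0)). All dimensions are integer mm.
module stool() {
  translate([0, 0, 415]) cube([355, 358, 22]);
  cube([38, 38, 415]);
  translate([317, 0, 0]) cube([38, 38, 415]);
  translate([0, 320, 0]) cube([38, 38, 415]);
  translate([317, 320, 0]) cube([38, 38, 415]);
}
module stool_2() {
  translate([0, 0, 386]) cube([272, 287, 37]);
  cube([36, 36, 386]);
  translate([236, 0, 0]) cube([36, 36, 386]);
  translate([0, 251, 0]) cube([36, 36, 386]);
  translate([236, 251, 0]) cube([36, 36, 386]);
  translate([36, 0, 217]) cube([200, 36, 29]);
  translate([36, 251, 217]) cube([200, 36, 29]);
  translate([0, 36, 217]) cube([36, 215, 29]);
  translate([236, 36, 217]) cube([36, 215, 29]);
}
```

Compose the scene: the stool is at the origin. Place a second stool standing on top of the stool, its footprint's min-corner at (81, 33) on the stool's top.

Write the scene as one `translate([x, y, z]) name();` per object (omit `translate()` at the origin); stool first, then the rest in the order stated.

stool();
translate([81, 33, 437]) stool_2();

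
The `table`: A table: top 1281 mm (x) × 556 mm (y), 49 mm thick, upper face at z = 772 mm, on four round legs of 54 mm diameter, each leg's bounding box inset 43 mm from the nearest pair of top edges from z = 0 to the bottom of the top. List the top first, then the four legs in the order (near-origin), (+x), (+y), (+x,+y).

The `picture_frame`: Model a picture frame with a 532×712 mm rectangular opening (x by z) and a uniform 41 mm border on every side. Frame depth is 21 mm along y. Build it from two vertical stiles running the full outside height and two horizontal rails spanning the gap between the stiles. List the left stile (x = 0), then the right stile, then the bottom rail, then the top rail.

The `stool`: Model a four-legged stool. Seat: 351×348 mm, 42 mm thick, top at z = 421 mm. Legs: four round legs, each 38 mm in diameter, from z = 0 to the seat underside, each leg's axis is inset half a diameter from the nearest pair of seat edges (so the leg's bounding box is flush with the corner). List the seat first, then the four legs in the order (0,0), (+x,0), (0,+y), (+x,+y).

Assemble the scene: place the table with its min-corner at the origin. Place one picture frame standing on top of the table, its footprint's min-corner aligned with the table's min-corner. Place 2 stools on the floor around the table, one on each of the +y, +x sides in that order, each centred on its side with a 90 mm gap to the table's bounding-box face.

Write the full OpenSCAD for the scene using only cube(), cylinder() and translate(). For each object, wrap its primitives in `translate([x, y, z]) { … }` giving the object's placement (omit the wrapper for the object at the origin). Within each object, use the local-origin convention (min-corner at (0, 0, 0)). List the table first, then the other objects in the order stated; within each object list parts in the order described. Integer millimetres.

translate([0, 0, 723]) cube([1281, 556, 49]);
translate([70, 70, 0]) cylinder(h = 723, r = 27);
translate([1211, 70, 0]) cylinder(h = 723, r = 27);
translate([70, 486, 0]) cylinder(h = 723, r = 27);
translate([1211, 486, 0]) cylinder(h = 723, r = 27);
translate([0, 0, 772]) {
  cube([41, 21, 794]);
  translate([573, 0, 0]) cube([41, 21, 794]);
  translate([41, 0, 0]) cube([532, 21, 41]);
  translate([41, 0, 753]) cube([532, 21, 41]);
}
translate([465, 646, 0]) {
  translate([0, 0, 379]) cube([351, 348, 42]);
  translate([19, 19, 0]) cylinder(h = 379, r = 19);
  translate([332, 19, 0]) cylinder(h = 379, r = 19);
  translate([19, 329, 0]) cylinder(h = 379, r = 19);
  translate([332, 329, 0]) cylinder(h = 379, r = 19);
}
translate([1371, 104, 0]) {
  translate([0, 0, 379]) cube([351, 348, 42]);
  translate([19, 19, 0]) cylinder(h = 379, r = 19);
  translate([332, 19, 0]) cylinder(h = 379, r = 19);
  translate([19, 329, 0]) cylinder(h = 379, r = 19);
  translate([332, 329, 0]) cylinder(h = 379, r = 19);
}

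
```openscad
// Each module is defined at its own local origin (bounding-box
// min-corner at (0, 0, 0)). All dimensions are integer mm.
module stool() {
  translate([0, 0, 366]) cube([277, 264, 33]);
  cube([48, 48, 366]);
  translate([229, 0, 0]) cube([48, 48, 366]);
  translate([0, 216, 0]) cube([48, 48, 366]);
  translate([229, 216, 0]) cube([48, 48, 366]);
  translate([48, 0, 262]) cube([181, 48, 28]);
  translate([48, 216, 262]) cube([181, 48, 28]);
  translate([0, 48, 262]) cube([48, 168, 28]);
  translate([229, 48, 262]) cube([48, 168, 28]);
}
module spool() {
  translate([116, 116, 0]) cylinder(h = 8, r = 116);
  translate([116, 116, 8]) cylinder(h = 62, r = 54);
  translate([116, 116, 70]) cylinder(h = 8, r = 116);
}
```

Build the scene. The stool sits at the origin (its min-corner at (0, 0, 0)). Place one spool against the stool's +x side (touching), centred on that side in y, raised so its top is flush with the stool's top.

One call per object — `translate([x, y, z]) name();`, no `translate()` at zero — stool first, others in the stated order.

stool();
translate([277, 16, 321]) spool();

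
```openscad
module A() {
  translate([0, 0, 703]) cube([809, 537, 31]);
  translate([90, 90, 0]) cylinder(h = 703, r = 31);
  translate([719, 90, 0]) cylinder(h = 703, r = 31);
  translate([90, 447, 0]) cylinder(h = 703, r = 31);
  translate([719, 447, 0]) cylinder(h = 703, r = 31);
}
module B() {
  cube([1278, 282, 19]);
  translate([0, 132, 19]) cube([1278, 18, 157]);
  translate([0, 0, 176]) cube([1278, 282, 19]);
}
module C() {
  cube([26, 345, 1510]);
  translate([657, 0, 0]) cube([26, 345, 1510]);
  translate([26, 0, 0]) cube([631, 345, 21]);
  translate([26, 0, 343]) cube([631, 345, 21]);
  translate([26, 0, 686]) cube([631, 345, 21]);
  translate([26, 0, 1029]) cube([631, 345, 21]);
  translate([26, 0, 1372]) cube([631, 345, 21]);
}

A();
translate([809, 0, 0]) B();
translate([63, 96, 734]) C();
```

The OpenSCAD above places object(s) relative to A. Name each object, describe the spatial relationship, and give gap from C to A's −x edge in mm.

The bookshelf's min-x is at 63; the table's min-x is 0; gap = 63 mm.

A is a table. B is an I-beam. C is a bookshelf. The I-beam is against the table's +x side, with their −y faces flush. The bookshelf is on top of the table, centred. The gap from the bookshelf to the table's −x edge is 63 mm.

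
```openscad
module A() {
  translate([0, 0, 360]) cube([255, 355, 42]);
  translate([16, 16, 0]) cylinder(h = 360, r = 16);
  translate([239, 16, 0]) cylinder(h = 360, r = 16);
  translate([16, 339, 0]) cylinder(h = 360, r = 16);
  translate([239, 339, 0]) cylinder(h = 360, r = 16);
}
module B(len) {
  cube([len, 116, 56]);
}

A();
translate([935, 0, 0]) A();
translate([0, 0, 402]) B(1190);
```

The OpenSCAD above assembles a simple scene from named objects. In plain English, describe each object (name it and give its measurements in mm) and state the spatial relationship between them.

A is a four-legged stool. The seat is a 255×355×42 mm slab whose top surface is at z = 402 mm; four round legs, each 32 mm in diameter, run from the floor (z = 0) to the underside of the seat, each leg's axis is inset half a diameter from the nearest pair of seat edges (so the leg's bounding box is flush with the corner).

B is a rectangular beam 1190 mm long (x), 116 mm deep (y), 56 mm thick (z).

The beam spans the tops of two stools placed 680 mm apart, resting at z = 402 mm.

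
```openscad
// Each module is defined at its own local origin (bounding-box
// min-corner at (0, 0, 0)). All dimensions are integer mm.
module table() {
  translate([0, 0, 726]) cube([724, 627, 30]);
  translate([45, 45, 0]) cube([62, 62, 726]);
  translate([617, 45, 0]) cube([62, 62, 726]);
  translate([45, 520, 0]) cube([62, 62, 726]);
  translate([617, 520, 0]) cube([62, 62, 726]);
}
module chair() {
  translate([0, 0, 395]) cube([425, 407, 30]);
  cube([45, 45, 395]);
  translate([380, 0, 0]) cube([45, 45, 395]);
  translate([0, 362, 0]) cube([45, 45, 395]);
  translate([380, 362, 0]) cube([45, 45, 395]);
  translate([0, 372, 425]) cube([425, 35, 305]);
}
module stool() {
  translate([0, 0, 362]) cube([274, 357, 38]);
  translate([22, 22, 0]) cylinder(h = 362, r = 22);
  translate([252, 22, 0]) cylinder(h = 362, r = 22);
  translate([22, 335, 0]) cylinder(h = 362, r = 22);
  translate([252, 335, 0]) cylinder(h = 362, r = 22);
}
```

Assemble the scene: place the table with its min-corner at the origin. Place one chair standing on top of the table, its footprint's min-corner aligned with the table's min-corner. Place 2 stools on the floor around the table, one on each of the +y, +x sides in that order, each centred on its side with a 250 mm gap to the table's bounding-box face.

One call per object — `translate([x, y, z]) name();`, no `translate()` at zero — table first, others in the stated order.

table();
translate([0, 0, 756]) chair();
translate([225, 877, 0]) stool();
translate([974, 135, 0]) stool();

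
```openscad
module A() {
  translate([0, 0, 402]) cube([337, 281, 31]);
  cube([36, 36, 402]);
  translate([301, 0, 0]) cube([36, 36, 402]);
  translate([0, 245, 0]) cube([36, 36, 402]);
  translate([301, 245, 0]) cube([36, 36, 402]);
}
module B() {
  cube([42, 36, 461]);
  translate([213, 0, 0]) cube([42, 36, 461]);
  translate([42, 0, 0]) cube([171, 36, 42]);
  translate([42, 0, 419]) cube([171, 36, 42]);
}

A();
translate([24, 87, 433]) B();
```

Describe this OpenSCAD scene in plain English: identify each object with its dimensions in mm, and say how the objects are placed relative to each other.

A is a four-legged stool. The seat is 337×281 mm, 31 mm thick, top at z = 433 mm. It stands on four square legs, each 36×36 mm in cross-section, from z = 0 to the seat underside, each flush with a corner of the seat.

B is a picture frame with a 171×377 mm rectangular opening (x by z) and a uniform 42 mm border on every side. Frame depth is 36 mm along y. It is built from two vertical stiles running the full outside height and two horizontal rails spanning the gap between the stiles.

The picture frame is on top of the stool.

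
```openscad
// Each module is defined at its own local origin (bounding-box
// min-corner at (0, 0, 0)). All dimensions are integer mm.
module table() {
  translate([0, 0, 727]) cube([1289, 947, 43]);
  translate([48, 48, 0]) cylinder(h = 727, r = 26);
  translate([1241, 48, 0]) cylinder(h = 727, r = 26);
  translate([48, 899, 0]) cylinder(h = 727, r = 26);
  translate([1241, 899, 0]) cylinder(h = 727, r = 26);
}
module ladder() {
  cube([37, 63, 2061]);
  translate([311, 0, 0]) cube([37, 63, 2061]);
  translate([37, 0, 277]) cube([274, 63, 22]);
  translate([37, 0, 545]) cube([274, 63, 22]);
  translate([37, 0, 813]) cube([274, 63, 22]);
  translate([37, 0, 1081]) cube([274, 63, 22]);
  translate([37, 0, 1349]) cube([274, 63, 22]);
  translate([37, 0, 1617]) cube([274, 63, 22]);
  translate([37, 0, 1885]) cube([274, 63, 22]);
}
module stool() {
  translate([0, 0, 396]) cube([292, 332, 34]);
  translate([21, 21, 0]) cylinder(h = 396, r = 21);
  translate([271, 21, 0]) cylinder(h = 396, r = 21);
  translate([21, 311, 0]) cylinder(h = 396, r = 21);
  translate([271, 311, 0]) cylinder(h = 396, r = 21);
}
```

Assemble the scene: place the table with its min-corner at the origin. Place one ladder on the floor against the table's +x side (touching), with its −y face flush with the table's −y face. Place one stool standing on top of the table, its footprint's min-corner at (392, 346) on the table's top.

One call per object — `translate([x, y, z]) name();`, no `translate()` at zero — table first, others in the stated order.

table();
translate([1289, 0, 0]) ladder();
translate([392, 346, 770]) stool();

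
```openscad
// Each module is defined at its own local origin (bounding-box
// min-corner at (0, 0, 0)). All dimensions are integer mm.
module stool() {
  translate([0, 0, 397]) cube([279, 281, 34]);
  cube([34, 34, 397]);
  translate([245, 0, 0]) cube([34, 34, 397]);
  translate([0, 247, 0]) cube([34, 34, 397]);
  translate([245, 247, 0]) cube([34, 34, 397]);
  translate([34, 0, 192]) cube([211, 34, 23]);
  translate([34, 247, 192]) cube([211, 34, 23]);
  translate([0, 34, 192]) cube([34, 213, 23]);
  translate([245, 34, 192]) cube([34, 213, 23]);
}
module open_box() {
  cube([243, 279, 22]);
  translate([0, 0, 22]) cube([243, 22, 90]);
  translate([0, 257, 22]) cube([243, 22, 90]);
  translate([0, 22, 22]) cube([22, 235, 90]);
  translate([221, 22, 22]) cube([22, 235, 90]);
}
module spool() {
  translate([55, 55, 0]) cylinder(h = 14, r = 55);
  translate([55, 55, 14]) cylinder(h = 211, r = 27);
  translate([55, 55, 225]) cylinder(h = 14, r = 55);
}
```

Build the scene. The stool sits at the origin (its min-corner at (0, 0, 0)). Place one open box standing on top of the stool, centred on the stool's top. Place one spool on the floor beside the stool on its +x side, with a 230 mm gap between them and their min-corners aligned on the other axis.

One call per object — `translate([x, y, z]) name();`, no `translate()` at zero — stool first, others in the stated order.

stool();
translate([18, 1, 431]) open_box();
translate([509, 0, 0]) spool();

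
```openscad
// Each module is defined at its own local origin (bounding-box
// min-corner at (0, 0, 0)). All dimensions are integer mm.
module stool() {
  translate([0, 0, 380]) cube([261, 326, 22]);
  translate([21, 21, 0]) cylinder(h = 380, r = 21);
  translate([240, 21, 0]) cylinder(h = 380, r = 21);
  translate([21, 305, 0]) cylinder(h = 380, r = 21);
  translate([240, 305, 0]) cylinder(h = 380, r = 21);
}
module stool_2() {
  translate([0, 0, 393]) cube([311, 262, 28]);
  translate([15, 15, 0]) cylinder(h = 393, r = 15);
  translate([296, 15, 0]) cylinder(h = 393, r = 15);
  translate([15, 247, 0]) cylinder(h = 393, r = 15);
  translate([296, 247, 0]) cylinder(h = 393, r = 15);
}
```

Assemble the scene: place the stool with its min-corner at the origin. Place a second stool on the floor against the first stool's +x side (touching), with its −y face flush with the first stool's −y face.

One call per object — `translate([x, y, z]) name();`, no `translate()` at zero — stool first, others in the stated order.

stool();
translate([261, 0, 0]) stool_2();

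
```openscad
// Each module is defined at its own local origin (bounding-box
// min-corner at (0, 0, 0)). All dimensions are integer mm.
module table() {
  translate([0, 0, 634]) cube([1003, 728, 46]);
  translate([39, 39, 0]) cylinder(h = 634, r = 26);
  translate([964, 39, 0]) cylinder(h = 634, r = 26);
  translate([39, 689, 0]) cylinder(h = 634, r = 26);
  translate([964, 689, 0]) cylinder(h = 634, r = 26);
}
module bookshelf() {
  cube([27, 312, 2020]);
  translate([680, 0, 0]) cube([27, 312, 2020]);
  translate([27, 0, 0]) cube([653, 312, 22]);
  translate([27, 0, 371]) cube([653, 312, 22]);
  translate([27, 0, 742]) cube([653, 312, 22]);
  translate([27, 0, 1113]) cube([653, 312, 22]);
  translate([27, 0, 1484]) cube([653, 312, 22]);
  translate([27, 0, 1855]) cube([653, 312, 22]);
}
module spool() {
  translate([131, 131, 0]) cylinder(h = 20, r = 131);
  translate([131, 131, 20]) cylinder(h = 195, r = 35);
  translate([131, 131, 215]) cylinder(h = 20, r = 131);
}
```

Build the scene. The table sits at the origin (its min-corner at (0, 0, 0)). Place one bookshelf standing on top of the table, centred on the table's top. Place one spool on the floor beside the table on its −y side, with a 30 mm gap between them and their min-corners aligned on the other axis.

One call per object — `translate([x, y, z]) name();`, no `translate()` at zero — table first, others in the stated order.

table();
translate([148, 208, 680]) bookshelf();
translate([0, -292, 0]) spool();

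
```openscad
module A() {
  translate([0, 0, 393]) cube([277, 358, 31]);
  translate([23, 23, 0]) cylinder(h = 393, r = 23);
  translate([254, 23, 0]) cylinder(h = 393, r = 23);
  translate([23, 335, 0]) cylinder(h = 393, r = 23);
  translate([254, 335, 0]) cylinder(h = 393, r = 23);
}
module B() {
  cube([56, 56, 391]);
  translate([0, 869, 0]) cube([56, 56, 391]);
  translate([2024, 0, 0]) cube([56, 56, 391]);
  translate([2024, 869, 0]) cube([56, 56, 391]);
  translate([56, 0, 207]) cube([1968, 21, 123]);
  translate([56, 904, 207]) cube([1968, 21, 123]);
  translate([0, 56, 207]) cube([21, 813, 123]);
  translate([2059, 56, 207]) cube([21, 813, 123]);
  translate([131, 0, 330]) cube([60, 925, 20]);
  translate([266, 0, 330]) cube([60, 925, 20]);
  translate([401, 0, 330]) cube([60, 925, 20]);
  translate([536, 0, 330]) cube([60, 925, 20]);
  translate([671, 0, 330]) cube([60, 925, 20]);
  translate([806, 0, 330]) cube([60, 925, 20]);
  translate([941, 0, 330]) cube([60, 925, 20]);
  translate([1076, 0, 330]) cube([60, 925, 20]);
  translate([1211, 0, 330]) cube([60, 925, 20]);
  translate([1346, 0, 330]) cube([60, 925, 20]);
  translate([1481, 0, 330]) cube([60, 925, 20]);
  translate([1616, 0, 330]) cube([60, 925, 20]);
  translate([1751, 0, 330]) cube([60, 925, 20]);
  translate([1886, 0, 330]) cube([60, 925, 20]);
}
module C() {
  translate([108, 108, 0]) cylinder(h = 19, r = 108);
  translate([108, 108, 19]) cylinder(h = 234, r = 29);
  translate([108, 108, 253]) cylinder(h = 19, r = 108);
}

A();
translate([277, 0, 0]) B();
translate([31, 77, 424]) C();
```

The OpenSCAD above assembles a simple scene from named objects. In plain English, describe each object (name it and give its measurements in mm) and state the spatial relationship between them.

A is a simple wooden stool: a rectangular seat 277 mm (x) by 358 mm (y), 31 mm thick, top face at z = 424 mm, on four round legs, each 46 mm in diameter. The legs rest on z = 0, each leg's axis is inset half a diameter from the nearest pair of seat edges (so the leg's bounding box is flush with the corner).

B is a bed frame 2080 mm long (x) by 925 mm wide (y). Four 56×56 mm corner posts, 391 mm tall, at the corners of the footprint. Four rails of 21 mm thickness and 123 mm height run between adjacent posts with their undersides at z = 207 mm, their outer faces flush with the outside of the frame (the two x-running rails run between the posts' inner faces; the two y-running rails run between the posts' inner faces). 14 slats, each 60 mm wide (x) and 20 mm thick, lie across the top of the two x-running rails, running the full 925 mm width of the frame in y; the slats are evenly spaced along x between the inner faces of the end posts with equal gaps (rounded down to the nearest mm) at the −x end and between each pair — any rounding remainder accumulates at the +x end.

C is a spool: two coaxial disc flanges of radius 108 mm and thickness 19 mm, joined by a core cylinder of radius 29 mm and height 234 mm. The lower flange rests on z = 0 and the three cylinders share a vertical axis.

The bed frame is against the stool's +x side, with their −y faces flush. The spool is on top of the stool.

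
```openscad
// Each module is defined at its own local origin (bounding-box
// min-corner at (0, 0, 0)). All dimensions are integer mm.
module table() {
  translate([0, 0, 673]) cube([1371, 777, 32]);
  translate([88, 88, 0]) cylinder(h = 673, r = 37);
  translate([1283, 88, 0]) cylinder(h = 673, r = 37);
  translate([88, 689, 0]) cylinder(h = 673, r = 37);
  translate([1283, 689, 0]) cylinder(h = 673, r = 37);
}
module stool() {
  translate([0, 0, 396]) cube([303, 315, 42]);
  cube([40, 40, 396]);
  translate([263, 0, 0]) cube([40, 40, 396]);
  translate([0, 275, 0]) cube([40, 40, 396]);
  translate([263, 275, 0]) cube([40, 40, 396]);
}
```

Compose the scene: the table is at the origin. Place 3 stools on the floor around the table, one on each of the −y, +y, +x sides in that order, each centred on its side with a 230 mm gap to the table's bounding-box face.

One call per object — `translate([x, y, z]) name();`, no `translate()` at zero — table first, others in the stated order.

table();
translate([534, -545, 0]) stool();
translate([534, 1007, 0]) stool();
translate([1601, 231, 0]) stool();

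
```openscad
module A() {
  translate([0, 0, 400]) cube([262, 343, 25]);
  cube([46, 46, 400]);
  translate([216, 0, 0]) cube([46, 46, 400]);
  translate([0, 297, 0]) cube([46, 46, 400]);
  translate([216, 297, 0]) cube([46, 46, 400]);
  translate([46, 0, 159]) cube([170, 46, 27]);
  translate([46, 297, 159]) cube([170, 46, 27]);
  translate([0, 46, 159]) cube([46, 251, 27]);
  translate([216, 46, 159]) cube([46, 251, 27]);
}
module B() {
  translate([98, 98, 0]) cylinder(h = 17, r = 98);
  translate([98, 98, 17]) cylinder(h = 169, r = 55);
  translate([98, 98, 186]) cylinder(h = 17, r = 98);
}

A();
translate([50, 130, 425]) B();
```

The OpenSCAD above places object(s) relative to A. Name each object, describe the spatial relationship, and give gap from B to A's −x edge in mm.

The spool's min-x is at 50; the stool's min-x is 0; gap = 50 mm.

A is a stool. B is a spool. The spool is on top of the stool. The gap from the spool to the stool's −x edge is 50 mm.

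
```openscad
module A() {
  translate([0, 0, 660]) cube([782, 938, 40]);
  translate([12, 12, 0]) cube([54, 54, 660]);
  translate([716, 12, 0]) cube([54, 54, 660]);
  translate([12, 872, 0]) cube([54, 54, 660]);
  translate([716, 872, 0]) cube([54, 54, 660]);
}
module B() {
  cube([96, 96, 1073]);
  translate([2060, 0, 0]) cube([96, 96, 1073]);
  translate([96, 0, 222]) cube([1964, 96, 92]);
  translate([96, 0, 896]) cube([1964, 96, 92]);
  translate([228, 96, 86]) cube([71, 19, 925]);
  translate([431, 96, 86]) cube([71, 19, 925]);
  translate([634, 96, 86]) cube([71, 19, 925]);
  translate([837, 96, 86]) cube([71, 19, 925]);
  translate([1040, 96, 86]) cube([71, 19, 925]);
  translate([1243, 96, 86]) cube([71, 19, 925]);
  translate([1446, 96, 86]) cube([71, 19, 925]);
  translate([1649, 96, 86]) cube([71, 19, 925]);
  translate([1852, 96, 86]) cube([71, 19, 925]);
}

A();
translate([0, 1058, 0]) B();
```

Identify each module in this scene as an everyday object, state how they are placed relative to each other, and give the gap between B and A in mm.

The fence section's nearest face is 120 mm from the table's +y face.

A is a table. B is a fence section. The fence section is on the floor beside the table on its +y side. The gap between the fence section and the table is 120 mm.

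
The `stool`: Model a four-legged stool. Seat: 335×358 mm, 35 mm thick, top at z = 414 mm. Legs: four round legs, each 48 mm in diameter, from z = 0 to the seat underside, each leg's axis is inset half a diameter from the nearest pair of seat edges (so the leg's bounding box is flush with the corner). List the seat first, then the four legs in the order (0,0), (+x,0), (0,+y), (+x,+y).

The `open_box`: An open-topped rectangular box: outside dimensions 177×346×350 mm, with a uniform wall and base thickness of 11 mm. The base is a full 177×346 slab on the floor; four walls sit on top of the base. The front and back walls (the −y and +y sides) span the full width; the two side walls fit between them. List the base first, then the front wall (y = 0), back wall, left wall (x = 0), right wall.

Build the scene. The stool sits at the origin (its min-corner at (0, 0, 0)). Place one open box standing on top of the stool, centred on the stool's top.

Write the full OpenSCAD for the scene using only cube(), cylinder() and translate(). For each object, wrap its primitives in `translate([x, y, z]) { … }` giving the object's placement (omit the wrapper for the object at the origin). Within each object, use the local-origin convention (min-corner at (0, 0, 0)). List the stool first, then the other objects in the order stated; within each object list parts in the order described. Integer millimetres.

translate([0, 0, 379]) cube([335, 358, 35]);
translate([24, 24, 0]) cylinder(h = 379, r = 24);
translate([311, 24, 0]) cylinder(h = 379, r = 24);
translate([24, 334, 0]) cylinder(h = 379, r = 24);
translate([311, 334, 0]) cylinder(h = 379, r = 24);
translate([79, 6, 414]) {
  cube([177, 346, 11]);
  translate([0, 0, 11]) cube([177, 11, 339]);
  translate([0, 335, 11]) cube([177, 11, 339]);
  translate([0, 11, 11]) cube([11, 324, 339]);
  translate([166, 11, 11]) cube([11, 324, 339]);
}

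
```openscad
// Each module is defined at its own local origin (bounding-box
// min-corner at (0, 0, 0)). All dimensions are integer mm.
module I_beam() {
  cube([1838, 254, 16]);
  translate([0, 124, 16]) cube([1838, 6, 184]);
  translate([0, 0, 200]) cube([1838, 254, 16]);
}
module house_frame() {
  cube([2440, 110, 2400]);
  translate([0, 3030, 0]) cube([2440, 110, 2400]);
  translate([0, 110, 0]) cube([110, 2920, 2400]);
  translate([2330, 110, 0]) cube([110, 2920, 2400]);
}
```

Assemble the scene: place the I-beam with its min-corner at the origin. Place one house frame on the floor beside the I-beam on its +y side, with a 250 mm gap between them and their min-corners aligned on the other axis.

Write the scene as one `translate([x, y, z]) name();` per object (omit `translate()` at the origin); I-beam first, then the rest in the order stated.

I_beam();
translate([0, 504, 0]) house_frame();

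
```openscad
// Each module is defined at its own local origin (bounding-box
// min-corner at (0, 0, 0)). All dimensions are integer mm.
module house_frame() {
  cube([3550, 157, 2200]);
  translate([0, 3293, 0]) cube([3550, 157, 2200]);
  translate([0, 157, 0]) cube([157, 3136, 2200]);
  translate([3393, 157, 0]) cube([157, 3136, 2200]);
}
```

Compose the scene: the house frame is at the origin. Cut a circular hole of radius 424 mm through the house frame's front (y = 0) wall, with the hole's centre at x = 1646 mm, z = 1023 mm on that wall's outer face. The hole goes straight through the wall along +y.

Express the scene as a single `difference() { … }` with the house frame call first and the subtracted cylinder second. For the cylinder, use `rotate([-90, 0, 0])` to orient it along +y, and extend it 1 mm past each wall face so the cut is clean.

difference() {
  house_frame();
  translate([1646, -1, 1023]) rotate([-90, 0, 0]) cylinder(h = 159, r = 424);
}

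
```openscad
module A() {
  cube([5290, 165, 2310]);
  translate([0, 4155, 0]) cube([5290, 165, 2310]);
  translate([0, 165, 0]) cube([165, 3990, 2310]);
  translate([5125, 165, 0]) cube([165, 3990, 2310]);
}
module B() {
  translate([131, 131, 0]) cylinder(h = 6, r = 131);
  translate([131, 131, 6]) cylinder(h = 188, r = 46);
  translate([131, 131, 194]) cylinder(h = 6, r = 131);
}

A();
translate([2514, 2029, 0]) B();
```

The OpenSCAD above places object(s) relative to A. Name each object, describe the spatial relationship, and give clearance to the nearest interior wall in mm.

Clearances: x = 2349, y = 1864; minimum 1864 mm.

A is a house frame. B is a spool. The spool sits inside the house frame, centred. The clearance to the nearest interior wall is 1864 mm.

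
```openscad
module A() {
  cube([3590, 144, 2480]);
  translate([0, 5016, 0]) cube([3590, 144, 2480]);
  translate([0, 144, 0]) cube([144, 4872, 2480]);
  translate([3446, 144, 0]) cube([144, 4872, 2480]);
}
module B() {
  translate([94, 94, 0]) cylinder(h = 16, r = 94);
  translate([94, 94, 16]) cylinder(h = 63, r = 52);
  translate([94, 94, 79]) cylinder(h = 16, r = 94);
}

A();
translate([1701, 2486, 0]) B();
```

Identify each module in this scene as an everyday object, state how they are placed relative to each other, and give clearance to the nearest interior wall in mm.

Clearances: x = 1557, y = 2342; minimum 1557 mm.

A is a house frame. B is a spool. The spool sits inside the house frame, centred. The clearance to the nearest interior wall is 1557 mm.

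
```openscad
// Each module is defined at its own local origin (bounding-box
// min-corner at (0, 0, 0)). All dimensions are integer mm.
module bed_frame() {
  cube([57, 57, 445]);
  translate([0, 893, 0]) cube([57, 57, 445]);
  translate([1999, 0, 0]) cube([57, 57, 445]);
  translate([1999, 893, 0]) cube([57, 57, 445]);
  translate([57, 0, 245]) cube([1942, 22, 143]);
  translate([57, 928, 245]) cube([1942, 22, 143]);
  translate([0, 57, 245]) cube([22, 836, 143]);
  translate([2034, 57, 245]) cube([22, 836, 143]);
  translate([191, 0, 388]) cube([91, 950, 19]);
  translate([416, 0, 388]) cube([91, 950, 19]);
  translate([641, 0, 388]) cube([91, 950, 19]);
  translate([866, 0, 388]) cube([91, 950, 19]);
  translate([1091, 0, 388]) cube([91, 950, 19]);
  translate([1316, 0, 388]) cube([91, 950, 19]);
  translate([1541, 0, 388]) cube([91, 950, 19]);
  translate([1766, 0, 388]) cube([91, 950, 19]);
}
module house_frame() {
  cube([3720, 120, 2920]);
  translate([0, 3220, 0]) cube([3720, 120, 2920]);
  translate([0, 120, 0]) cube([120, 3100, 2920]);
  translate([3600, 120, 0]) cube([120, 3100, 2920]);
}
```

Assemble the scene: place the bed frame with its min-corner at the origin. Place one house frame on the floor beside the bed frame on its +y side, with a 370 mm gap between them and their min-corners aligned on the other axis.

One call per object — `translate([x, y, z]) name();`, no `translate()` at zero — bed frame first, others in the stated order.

bed_frame();
translate([0, 1320, 0]) house_frame();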